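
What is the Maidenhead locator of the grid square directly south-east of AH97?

Longitude square 9; +1 → 10, wraps to 0, carry into field.
Longitude field A = 0; +1 → 1 = B.
Latitude square 7; −1 → 6.

BH06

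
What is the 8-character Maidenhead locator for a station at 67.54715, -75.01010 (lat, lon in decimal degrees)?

FP27ln81

Offset from 180°W / 90°S: lon 104.98990°, lat 157.54715°.
Field: 104.98990/20 → 5 → F, 157.54715/10 → 15 → P; chars FP.
Square: 4.98990/2 → 2, 7.54715/1 → 7; chars 27.
Subsquare: 0.98990/0.0833333 → 11 → l, 0.54715/0.0416667 → 13 → n; chars ln.
Extended square: 0.07323/0.00833333 → 8, 0.00548/0.00416667 → 1; chars 81.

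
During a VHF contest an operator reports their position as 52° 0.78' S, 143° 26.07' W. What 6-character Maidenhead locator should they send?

BD87gx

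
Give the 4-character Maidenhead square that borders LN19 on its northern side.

Latitude square 9; +1 → 10, wraps to 0, carry into field.
Latitude field N = 13; +1 → 14 = O.
The longitude characters are unchanged.

LO10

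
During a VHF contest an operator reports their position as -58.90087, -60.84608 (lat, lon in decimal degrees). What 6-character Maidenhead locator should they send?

FD91nc

Shift to the Maidenhead origin (180°W, 90°S): lon 119.1539, lat 31.0991.
Field: lon ⌊119.1539/20⌋ = 5 → F; lat ⌊31.0991/10⌋ = 3 → D.
Square: lon ⌊19.1539/2⌋ = 9; lat ⌊1.0991/1⌋ = 1.
Subsquare: lon ⌊1.1539/0.0833333⌋ = 13 → n; lat ⌊0.0991/0.0416667⌋ = 2 → c.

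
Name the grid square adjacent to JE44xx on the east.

Longitude subsquare x = 23; +1 → 24, wraps to 0 = a, carry into square.
Longitude square 4; +1 → 5.
The latitude characters are unchanged.

JE54ax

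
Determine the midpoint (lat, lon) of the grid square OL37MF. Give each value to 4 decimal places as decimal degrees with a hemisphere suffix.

27.2292° N, 107.0417° E

Field O=14, L=11: +14·20° lon, +11·10° lat → SW at lon 100°, lat 20°.
Square 3, 7: +3·2° lon, +7·1° lat → SW at lon 106°, lat 27°.
Subsquare m=12, f=5: +12·0.0833333° lon, +5·0.0416667° lat → SW at lon 107°, lat 27.2083°.
Cell spans 0.0833333° lon × 0.0416667° lat. Centre is SW corner plus half of each.
latitude 27.2292° N, longitude 107.0417° E.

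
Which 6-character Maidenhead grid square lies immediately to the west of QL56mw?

QL56lw

Longitude subsquare m = 12; −1 → 11 = l.
The latitude characters are unchanged.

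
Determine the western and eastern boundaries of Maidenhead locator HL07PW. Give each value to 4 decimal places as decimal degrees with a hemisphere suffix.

Field H=7, L=11: +7·20° lon, +11·10° lat → SW at lon -40°, lat 20°.
Square 0, 7: +0·2° lon, +7·1° lat → SW at lon -40°, lat 27°.
Subsquare p=15, w=22: +15·0.0833333° lon, +22·0.0416667° lat → SW at lon -38.75°, lat 27.9167°.
Cell spans 0.0833333° lon × 0.0416667° lat.
west 38.7500° W, east 38.6667° W.

38.7500° W, 38.6667° W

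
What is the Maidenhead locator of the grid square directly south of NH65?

Latitude square 5; −1 → 4.
The longitude characters are unchanged.

NH64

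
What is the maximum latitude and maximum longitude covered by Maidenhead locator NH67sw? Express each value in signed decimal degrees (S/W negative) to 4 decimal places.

-12.0417, 93.5833

Field N=13, H=7: +13·20° lon, +7·10° lat → SW at lon 80°, lat -20°.
Square 6, 7: +6·2° lon, +7·1° lat → SW at lon 92°, lat -13°.
Subsquare s=18, w=22: +18·0.0833333° lon, +22·0.0416667° lat → SW at lon 93.5°, lat -12.0833°.
Cell spans 0.0833333° lon × 0.0416667° lat. NE corner is SW corner plus one full cell.
latitude -12.0417, longitude 93.5833.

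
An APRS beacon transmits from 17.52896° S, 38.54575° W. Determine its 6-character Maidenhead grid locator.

HH02rl

Add 180° to longitude and 90° to latitude: 141.4543, 72.4710.
Field (20°×10°, letters A–R): 141.4543/20 → 7 → H, 72.4710/10 → 7 → H; chars HH.
Square (2°×1°, digits 0–9): 1.4543/2 → 0, 2.4710/1 → 2; chars 02.
Subsquare (5′×2.5′, letters a–x): 1.4543/0.0833333 → 17 → r, 0.4710/0.0416667 → 11 → l; chars rl.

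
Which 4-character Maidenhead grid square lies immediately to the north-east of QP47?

QP58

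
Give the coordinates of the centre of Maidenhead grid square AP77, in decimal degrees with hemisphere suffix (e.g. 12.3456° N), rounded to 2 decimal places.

Field A=0, P=15: +0·20° lon, +15·10° lat → SW at lon -180°, lat 60°.
Square 7, 7: +7·2° lon, +7·1° lat → SW at lon -166°, lat 67°.
Cell spans 2° lon × 1° lat. Centre is SW corner plus half of each.
latitude 67.50° N, longitude 165.00° W.

67.50° N, 165.00° W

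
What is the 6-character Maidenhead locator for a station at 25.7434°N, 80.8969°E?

Shift to the Maidenhead origin (180°W, 90°S): lon 260.8969, lat 115.7434.
Field: lon ⌊260.8969/20⌋ = 13 → N; lat ⌊115.7434/10⌋ = 11 → L.
Square: lon ⌊0.8969/2⌋ = 0; lat ⌊5.7434/1⌋ = 5.
Subsquare: lon ⌊0.8969/0.0833333⌋ = 10 → k; lat ⌊0.7434/0.0416667⌋ = 17 → r.

NL05kr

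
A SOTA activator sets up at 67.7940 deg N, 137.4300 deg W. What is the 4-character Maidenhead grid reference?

Add 180° to longitude and 90° to latitude: 42.57, 157.79.
Field (20°×10°, letters A–R): 42.57/20 → 2 → C, 157.79/10 → 15 → P; chars CP.
Square (2°×1°, digits 0–9): 2.57/2 → 1, 7.79/1 → 7; chars 17.

CP17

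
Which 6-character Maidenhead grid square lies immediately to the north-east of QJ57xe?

Longitude subsquare x = 23; +1 → 24, wraps to 0 = a, carry into square.
Longitude square 5; +1 → 6.
Latitude subsquare e = 4; +1 → 5 = f.

QJ67af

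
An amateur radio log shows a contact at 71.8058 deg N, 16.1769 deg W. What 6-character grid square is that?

IQ11vt

Offset from 180°W / 90°S: lon 163.8231°, lat 161.8058°.
Field: lon ⌊163.8231/20⌋ = 8 → I; lat ⌊161.8058/10⌋ = 16 → Q.
Square: lon ⌊3.8231/2⌋ = 1; lat ⌊1.8058/1⌋ = 1.
Subsquare: lon ⌊1.8231/0.0833333⌋ = 21 → v; lat ⌊0.8058/0.0416667⌋ = 19 → t.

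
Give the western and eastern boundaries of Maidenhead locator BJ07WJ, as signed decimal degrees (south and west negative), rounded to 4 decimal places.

-158.1667, -158.0833

Field B=1, J=9: +1·20° lon, +9·10° lat → SW at lon -160°, lat 0°.
Square 0, 7: +0·2° lon, +7·1° lat → SW at lon -160°, lat 7°.
Subsquare w=22, j=9: +22·0.0833333° lon, +9·0.0416667° lat → SW at lon -158.167°, lat 7.375°.
Cell spans 0.0833333° lon × 0.0416667° lat.
west -158.1667, east -158.0833.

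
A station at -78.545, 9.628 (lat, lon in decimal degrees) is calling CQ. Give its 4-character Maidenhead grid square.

JB41

Add 180° to longitude and 90° to latitude: 189.63, 11.45.
Field (20°×10°, letters A–R): lon ⌊189.63/20⌋ = 9 → J; lat ⌊11.45/10⌋ = 1 → B.
Square (2°×1°, digits 0–9): lon ⌊9.63/2⌋ = 4; lat ⌊1.45/1⌋ = 1.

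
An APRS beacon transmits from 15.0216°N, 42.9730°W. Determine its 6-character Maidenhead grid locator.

GK85ma

Shift to the Maidenhead origin (180°W, 90°S): lon 137.0270, lat 105.0216.
Field: 137.0270/20 → 6 → G, 105.0216/10 → 10 → K; chars GK.
Square: 17.0270/2 → 8, 5.0216/1 → 5; chars 85.
Subsquare: 1.0270/0.0833333 → 12 → m, 0.0216/0.0416667 → 0 → a; chars ma.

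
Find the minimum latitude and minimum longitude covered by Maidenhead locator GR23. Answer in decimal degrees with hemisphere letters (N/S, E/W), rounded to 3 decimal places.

83.000° N, 56.000° W

Field G=6, R=17: +6·20° lon, +17·10° lat → SW at lon -60°, lat 80°.
Square 2, 3: +2·2° lon, +3·1° lat → SW at lon -56°, lat 83°.
latitude 83.000° N, longitude 56.000° W.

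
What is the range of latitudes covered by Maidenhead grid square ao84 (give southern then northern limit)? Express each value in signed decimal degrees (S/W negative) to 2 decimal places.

54.00, 55.00

Field A=0, O=14: +0·20° lon, +14·10° lat → SW at lon -180°, lat 50°.
Square 8, 4: +8·2° lon, +4·1° lat → SW at lon -164°, lat 54°.
Cell spans 2° lon × 1° lat.
south 54.00, north 55.00.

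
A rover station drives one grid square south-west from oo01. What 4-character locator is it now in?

NO90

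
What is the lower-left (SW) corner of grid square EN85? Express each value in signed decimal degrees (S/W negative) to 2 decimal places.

Field E=4, N=13: +4·20° lon, +13·10° lat → SW at lon -100°, lat 40°.
Square 8, 5: +8·2° lon, +5·1° lat → SW at lon -84°, lat 45°.
latitude 45.00, longitude -84.00.

45.00, -84.00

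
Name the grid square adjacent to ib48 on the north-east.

IB59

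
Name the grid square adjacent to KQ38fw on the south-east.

Longitude subsquare f = 5; +1 → 6 = g.
Latitude subsquare w = 22; −1 → 21 = v.

KQ38gv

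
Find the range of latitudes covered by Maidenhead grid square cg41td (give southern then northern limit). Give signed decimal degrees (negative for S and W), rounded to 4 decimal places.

-28.8750, -28.8333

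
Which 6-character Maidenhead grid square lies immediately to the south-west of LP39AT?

LP29xs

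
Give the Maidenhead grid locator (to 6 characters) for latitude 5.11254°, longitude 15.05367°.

Add 180° to longitude and 90° to latitude: 195.0537, 95.1125.
Field: lon ⌊195.0537/20⌋ = 9 → J; lat ⌊95.1125/10⌋ = 9 → J.
Square: lon ⌊15.0537/2⌋ = 7; lat ⌊5.1125/1⌋ = 5.
Subsquare: lon ⌊1.0537/0.0833333⌋ = 12 → m; lat ⌊0.1125/0.0416667⌋ = 2 → c.

JJ75mc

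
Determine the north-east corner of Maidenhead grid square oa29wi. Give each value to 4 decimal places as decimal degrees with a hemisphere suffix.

80.6250° S, 105.9167° E

Field O=14, A=0: +14·20° lon, +0·10° lat → SW at lon 100°, lat -90°.
Square 2, 9: +2·2° lon, +9·1° lat → SW at lon 104°, lat -81°.
Subsquare w=22, i=8: +22·0.0833333° lon, +8·0.0416667° lat → SW at lon 105.833°, lat -80.6667°.
Cell spans 0.0833333° lon × 0.0416667° lat. NE corner is SW corner plus one full cell.
latitude 80.6250° S, longitude 105.9167° E.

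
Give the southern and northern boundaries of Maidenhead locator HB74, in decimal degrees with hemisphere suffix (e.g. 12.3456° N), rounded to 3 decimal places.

76.000° S, 75.000° S

Field H=7, B=1: +7·20° lon, +1·10° lat → SW at lon -40°, lat -80°.
Square 7, 4: +7·2° lon, +4·1° lat → SW at lon -26°, lat -76°.
Cell spans 2° lon × 1° lat.
south 76.000° S, north 75.000° S.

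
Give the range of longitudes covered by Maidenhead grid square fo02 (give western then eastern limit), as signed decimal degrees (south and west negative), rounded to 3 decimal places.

-80.000, -78.000

Field F=5, O=14: +5·20° lon, +14·10° lat → SW at lon -80°, lat 50°.
Square 0, 2: +0·2° lon, +2·1° lat → SW at lon -80°, lat 52°.
Cell spans 2° lon × 1° lat.
west -80.000, east -78.000.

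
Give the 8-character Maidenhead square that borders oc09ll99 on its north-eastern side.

Longitude extended square 9; +1 → 10, wraps to 0, carry into subsquare.
Longitude subsquare l = 11; +1 → 12 = m.
Latitude extended square 9; +1 → 10, wraps to 0, carry into subsquare.
Latitude subsquare l = 11; +1 → 12 = m.

OC09mm00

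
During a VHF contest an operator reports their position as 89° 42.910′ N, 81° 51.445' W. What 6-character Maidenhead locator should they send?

Shift to the Maidenhead origin (180°W, 90°S): lon 98.1426, lat 179.7152.
Field (20°×10°, letters A–R): lon ⌊98.1426/20⌋ = 4 → E; lat ⌊179.7152/10⌋ = 17 → R.
Square (2°×1°, digits 0–9): lon ⌊18.1426/2⌋ = 9; lat ⌊9.7152/1⌋ = 9.
Subsquare (5′×2.5′, letters a–x): lon ⌊0.1426/0.0833333⌋ = 1 → b; lat ⌊0.7152/0.0416667⌋ = 17 → r.

ER99br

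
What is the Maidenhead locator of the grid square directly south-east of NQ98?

Longitude square 9; +1 → 10, wraps to 0, carry into field.
Longitude field N = 13; +1 → 14 = O.
Latitude square 8; −1 → 7.

OQ07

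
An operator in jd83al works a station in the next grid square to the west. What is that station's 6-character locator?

Longitude subsquare a = 0; −1 → -1, wraps to 23 = x, carry into square.
Longitude square 8; −1 → 7.
The latitude characters are unchanged.

JD73xl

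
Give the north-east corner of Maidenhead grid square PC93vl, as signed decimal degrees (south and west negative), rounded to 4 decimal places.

-66.5000, 139.8333

Field P=15, C=2: +15·20° lon, +2·10° lat → SW at lon 120°, lat -70°.
Square 9, 3: +9·2° lon, +3·1° lat → SW at lon 138°, lat -67°.
Subsquare v=21, l=11: +21·0.0833333° lon, +11·0.0416667° lat → SW at lon 139.75°, lat -66.5417°.
Cell spans 0.0833333° lon × 0.0416667° lat. NE corner is SW corner plus one full cell.
latitude -66.5000, longitude 139.8333.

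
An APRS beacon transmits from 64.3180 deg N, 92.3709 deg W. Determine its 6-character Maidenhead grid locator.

Add 180° to longitude and 90° to latitude: 87.6291, 154.3180.
Field: lon ⌊87.6291/20⌋ = 4 → E; lat ⌊154.3180/10⌋ = 15 → P.
Square: lon ⌊7.6291/2⌋ = 3; lat ⌊4.3180/1⌋ = 4.
Subsquare: lon ⌊1.6291/0.0833333⌋ = 19 → t; lat ⌊0.3180/0.0416667⌋ = 7 → h.

EP34th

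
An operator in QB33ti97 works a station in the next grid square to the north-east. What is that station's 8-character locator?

QB33ui08

Longitude extended square 9; +1 → 10, wraps to 0, carry into subsquare.
Longitude subsquare t = 19; +1 → 20 = u.
Latitude extended square 7; +1 → 8.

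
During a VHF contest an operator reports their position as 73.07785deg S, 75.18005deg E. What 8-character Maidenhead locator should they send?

Shift to the Maidenhead origin (180°W, 90°S): lon 255.18005, lat 16.92215.
Field (20°×10°, letters A–R): lon ⌊255.18005/20⌋ = 12 → M; lat ⌊16.92215/10⌋ = 1 → B.
Square (2°×1°, digits 0–9): lon ⌊15.18005/2⌋ = 7; lat ⌊6.92215/1⌋ = 6.
Subsquare (5′×2.5′, letters a–x): lon ⌊1.18005/0.0833333⌋ = 14 → o; lat ⌊0.92215/0.0416667⌋ = 22 → w.
Extended square (30″×15″, digits 0–9): lon ⌊0.01338/0.00833333⌋ = 1; lat ⌊0.00548/0.00416667⌋ = 1.

MB76ow11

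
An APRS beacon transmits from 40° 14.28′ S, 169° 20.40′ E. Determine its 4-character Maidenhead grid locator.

Offset from 180°W / 90°S: lon 349.34°, lat 49.76°.
Field: lon ⌊349.34/20⌋ = 17 → R; lat ⌊49.76/10⌋ = 4 → E.
Square: lon ⌊9.34/2⌋ = 4; lat ⌊9.76/1⌋ = 9.

RE49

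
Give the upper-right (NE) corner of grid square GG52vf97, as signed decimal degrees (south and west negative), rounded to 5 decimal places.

-27.75833, -48.16667

Field G=6, G=6: +6·20° lon, +6·10° lat → SW at lon -60°, lat -30°.
Square 5, 2: +5·2° lon, +2·1° lat → SW at lon -50°, lat -28°.
Subsquare v=21, f=5: +21·0.0833333° lon, +5·0.0416667° lat → SW at lon -48.25°, lat -27.7917°.
Extended square 9, 7: +9·0.00833333° lon, +7·0.00416667° lat → SW at lon -48.175°, lat -27.7625°.
Cell spans 0.00833333° lon × 0.00416667° lat. NE corner is SW corner plus one full cell.
latitude -27.75833, longitude -48.16667.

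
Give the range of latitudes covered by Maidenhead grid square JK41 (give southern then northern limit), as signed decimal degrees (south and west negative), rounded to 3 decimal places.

Field J=9, K=10: +9·20° lon, +10·10° lat → SW at lon 0°, lat 10°.
Square 4, 1: +4·2° lon, +1·1° lat → SW at lon 8°, lat 11°.
Cell spans 2° lon × 1° lat.
south 11.000, north 12.000.

11.000, 12.000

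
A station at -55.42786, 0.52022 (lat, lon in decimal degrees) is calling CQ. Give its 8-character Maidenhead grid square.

Shift to the Maidenhead origin (180°W, 90°S): lon 180.52022, lat 34.57214.
Field: 180.52022/20 → 9 → J, 34.57214/10 → 3 → D; chars JD.
Square: 0.52022/2 → 0, 4.57214/1 → 4; chars 04.
Subsquare: 0.52022/0.0833333 → 6 → g, 0.57214/0.0416667 → 13 → n; chars gn.
Extended square: 0.02022/0.00833333 → 2, 0.03047/0.00416667 → 7; chars 27.

JD04gn27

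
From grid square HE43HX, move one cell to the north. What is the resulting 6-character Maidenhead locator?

Latitude subsquare x = 23; +1 → 24, wraps to 0 = a, carry into square.
Latitude square 3; +1 → 4.
The longitude characters are unchanged.

HE44ha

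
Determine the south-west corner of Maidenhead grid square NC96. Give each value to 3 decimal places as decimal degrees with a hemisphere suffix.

64.000° S, 98.000° E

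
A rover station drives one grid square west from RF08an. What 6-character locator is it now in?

Longitude subsquare a = 0; −1 → -1, wraps to 23 = x, carry into square.
Longitude square 0; −1 → -1, wraps to 9, carry into field.
Longitude field R = 17; −1 → 16 = Q.
The latitude characters are unchanged.

QF98xn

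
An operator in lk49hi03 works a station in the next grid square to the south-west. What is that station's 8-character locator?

Longitude extended square 0; −1 → -1, wraps to 9, carry into subsquare.
Longitude subsquare h = 7; −1 → 6 = g.
Latitude extended square 3; −1 → 2.

LK49gi92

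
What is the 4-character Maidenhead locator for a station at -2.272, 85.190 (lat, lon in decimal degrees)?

Offset from 180°W / 90°S: lon 265.19°, lat 87.73°.
Field: lon ⌊265.19/20⌋ = 13 → N; lat ⌊87.73/10⌋ = 8 → I.
Square: lon ⌊5.19/2⌋ = 2; lat ⌊7.73/1⌋ = 7.

NI27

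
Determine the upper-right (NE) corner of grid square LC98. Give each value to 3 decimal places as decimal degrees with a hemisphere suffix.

Field L=11, C=2: +11·20° lon, +2·10° lat → SW at lon 40°, lat -70°.
Square 9, 8: +9·2° lon, +8·1° lat → SW at lon 58°, lat -62°.
Cell spans 2° lon × 1° lat. NE corner is SW corner plus one full cell.
latitude 61.000° S, longitude 60.000° E.

61.000° S, 60.000° E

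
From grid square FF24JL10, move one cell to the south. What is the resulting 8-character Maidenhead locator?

FF24jk19

Latitude extended square 0; −1 → -1, wraps to 9, carry into subsquare.
Latitude subsquare l = 11; −1 → 10 = k.
The longitude characters are unchanged.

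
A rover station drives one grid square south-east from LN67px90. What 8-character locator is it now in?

Longitude extended square 9; +1 → 10, wraps to 0, carry into subsquare.
Longitude subsquare p = 15; +1 → 16 = q.
Latitude extended square 0; −1 → -1, wraps to 9, carry into subsquare.
Latitude subsquare x = 23; −1 → 22 = w.

LN67qw09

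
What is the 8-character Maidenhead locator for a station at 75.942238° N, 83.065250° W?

EQ85lw26

Add 180° to longitude and 90° to latitude: 96.93475, 165.94224.
Field: 96.93475/20 → 4 → E, 165.94224/10 → 16 → Q; chars EQ.
Square: 16.93475/2 → 8, 5.94224/1 → 5; chars 85.
Subsquare: 0.93475/0.0833333 → 11 → l, 0.94224/0.0416667 → 22 → w; chars lw.
Extended square: 0.01808/0.00833333 → 2, 0.02557/0.00416667 → 6; chars 26.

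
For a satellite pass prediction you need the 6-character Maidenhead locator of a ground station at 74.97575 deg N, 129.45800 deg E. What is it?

PQ44rx

Shift to the Maidenhead origin (180°W, 90°S): lon 309.4580, lat 164.9758.
Field: lon ⌊309.4580/20⌋ = 15 → P; lat ⌊164.9758/10⌋ = 16 → Q.
Square: lon ⌊9.4580/2⌋ = 4; lat ⌊4.9758/1⌋ = 4.
Subsquare: lon ⌊1.4580/0.0833333⌋ = 17 → r; lat ⌊0.9758/0.0416667⌋ = 23 → x.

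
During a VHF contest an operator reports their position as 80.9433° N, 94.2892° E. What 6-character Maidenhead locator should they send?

NR70dw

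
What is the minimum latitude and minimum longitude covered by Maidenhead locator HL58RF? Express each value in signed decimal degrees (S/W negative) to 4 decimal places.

28.2083, -28.5833

Field H=7, L=11: +7·20° lon, +11·10° lat → SW at lon -40°, lat 20°.
Square 5, 8: +5·2° lon, +8·1° lat → SW at lon -30°, lat 28°.
Subsquare r=17, f=5: +17·0.0833333° lon, +5·0.0416667° lat → SW at lon -28.5833°, lat 28.2083°.
latitude 28.2083, longitude -28.5833.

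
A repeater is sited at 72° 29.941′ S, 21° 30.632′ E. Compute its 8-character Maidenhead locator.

Add 180° to longitude and 90° to latitude: 201.51053, 17.50098.
Field: lon ⌊201.51053/20⌋ = 10 → K; lat ⌊17.50098/10⌋ = 1 → B.
Square: lon ⌊1.51053/2⌋ = 0; lat ⌊7.50098/1⌋ = 7.
Subsquare: lon ⌊1.51053/0.0833333⌋ = 18 → s; lat ⌊0.50098/0.0416667⌋ = 12 → m.
Extended square: lon ⌊0.01053/0.00833333⌋ = 1; lat ⌊0.00098/0.00416667⌋ = 0.

KB07sm10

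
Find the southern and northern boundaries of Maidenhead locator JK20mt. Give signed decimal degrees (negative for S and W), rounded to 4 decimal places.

10.7917, 10.8333

Field J=9, K=10: +9·20° lon, +10·10° lat → SW at lon 0°, lat 10°.
Square 2, 0: +2·2° lon, +0·1° lat → SW at lon 4°, lat 10°.
Subsquare m=12, t=19: +12·0.0833333° lon, +19·0.0416667° lat → SW at lon 5°, lat 10.7917°.
Cell spans 0.0833333° lon × 0.0416667° lat.
south 10.7917, north 10.8333.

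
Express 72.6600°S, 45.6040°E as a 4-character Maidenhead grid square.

LB27

Shift to the Maidenhead origin (180°W, 90°S): lon 225.60, lat 17.34.
Field (20°×10°, letters A–R): 225.60/20 → 11 → L, 17.34/10 → 1 → B; chars LB.
Square (2°×1°, digits 0–9): 5.60/2 → 2, 7.34/1 → 7; chars 27.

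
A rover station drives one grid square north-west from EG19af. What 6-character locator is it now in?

EG09xg

Longitude subsquare a = 0; −1 → -1, wraps to 23 = x, carry into square.
Longitude square 1; −1 → 0.
Latitude subsquare f = 5; +1 → 6 = g.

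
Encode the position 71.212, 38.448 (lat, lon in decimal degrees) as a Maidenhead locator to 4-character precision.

Offset from 180°W / 90°S: lon 218.45°, lat 161.21°.
Field (20°×10°, letters A–R): lon ⌊218.45/20⌋ = 10 → K; lat ⌊161.21/10⌋ = 16 → Q.
Square (2°×1°, digits 0–9): lon ⌊18.45/2⌋ = 9; lat ⌊1.21/1⌋ = 1.

KQ91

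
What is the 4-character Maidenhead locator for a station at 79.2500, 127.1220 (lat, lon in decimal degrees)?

PQ39

Add 180° to longitude and 90° to latitude: 307.12, 169.25.
Field: lon ⌊307.12/20⌋ = 15 → P; lat ⌊169.25/10⌋ = 16 → Q.
Square: lon ⌊7.12/2⌋ = 3; lat ⌊9.25/1⌋ = 9.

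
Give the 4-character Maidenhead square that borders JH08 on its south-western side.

Longitude square 0; −1 → -1, wraps to 9, carry into field.
Longitude field J = 9; −1 → 8 = I.
Latitude square 8; −1 → 7.

IH97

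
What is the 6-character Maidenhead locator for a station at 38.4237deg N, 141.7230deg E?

QM08uk

Shift to the Maidenhead origin (180°W, 90°S): lon 321.7230, lat 128.4237.
Field: 321.7230/20 → 16 → Q, 128.4237/10 → 12 → M; chars QM.
Square: 1.7230/2 → 0, 8.4237/1 → 8; chars 08.
Subsquare: 1.7230/0.0833333 → 20 → u, 0.4237/0.0416667 → 10 → k; chars uk.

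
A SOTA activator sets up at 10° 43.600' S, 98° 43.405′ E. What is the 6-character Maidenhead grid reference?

NH99ig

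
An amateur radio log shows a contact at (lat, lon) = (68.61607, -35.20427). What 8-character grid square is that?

Shift to the Maidenhead origin (180°W, 90°S): lon 144.79573, lat 158.61607.
Field: lon ⌊144.79573/20⌋ = 7 → H; lat ⌊158.61607/10⌋ = 15 → P.
Square: lon ⌊4.79573/2⌋ = 2; lat ⌊8.61607/1⌋ = 8.
Subsquare: lon ⌊0.79573/0.0833333⌋ = 9 → j; lat ⌊0.61607/0.0416667⌋ = 14 → o.
Extended square: lon ⌊0.04573/0.00833333⌋ = 5; lat ⌊0.03274/0.00416667⌋ = 7.

HP28jo57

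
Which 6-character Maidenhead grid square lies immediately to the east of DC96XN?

EC06an

Longitude subsquare x = 23; +1 → 24, wraps to 0 = a, carry into square.
Longitude square 9; +1 → 10, wraps to 0, carry into field.
Longitude field D = 3; +1 → 4 = E.
The latitude characters are unchanged.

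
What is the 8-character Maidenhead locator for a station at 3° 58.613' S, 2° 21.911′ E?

JI16ea35

Add 180° to longitude and 90° to latitude: 182.36518, 86.02312.
Field: 182.36518/20 → 9 → J, 86.02312/10 → 8 → I; chars JI.
Square: 2.36518/2 → 1, 6.02312/1 → 6; chars 16.
Subsquare: 0.36518/0.0833333 → 4 → e, 0.02312/0.0416667 → 0 → a; chars ea.
Extended square: 0.03185/0.00833333 → 3, 0.02312/0.00416667 → 5; chars 35.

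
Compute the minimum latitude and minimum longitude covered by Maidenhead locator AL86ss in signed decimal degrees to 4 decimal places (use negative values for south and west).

Field A=0, L=11: +0·20° lon, +11·10° lat → SW at lon -180°, lat 20°.
Square 8, 6: +8·2° lon, +6·1° lat → SW at lon -164°, lat 26°.
Subsquare s=18, s=18: +18·0.0833333° lon, +18·0.0416667° lat → SW at lon -162.5°, lat 26.75°.
latitude 26.7500, longitude -162.5000.

26.7500, -162.5000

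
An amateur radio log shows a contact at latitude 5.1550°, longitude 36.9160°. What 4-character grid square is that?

Shift to the Maidenhead origin (180°W, 90°S): lon 216.92, lat 95.16.
Field: lon ⌊216.92/20⌋ = 10 → K; lat ⌊95.16/10⌋ = 9 → J.
Square: lon ⌊16.92/2⌋ = 8; lat ⌊5.16/1⌋ = 5.

KJ85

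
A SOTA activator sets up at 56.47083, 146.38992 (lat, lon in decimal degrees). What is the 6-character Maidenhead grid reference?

Add 180° to longitude and 90° to latitude: 326.3899, 146.4708.
Field: lon ⌊326.3899/20⌋ = 16 → Q; lat ⌊146.4708/10⌋ = 14 → O.
Square: lon ⌊6.3899/2⌋ = 3; lat ⌊6.4708/1⌋ = 6.
Subsquare: lon ⌊0.3899/0.0833333⌋ = 4 → e; lat ⌊0.4708/0.0416667⌋ = 11 → l.

QO36el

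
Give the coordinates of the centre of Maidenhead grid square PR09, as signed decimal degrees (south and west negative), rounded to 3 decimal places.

Field P=15, R=17: +15·20° lon, +17·10° lat → SW at lon 120°, lat 80°.
Square 0, 9: +0·2° lon, +9·1° lat → SW at lon 120°, lat 89°.
Cell spans 2° lon × 1° lat. Centre is SW corner plus half of each.
latitude 89.500, longitude 121.000.

89.500, 121.000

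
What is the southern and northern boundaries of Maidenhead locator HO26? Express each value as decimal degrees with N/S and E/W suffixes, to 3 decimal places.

56.000° N, 57.000° N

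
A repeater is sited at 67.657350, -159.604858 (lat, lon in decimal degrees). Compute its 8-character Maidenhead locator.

BP07ep77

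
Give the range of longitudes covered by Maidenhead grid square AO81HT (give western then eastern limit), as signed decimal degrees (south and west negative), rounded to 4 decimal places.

Field A=0, O=14: +0·20° lon, +14·10° lat → SW at lon -180°, lat 50°.
Square 8, 1: +8·2° lon, +1·1° lat → SW at lon -164°, lat 51°.
Subsquare h=7, t=19: +7·0.0833333° lon, +19·0.0416667° lat → SW at lon -163.417°, lat 51.7917°.
Cell spans 0.0833333° lon × 0.0416667° lat.
west -163.4167, east -163.3333.

-163.4167, -163.3333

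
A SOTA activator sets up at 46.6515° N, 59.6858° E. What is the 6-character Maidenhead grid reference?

LN96up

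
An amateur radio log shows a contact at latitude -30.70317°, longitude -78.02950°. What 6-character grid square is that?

Offset from 180°W / 90°S: lon 101.9705°, lat 59.2968°.
Field: lon ⌊101.9705/20⌋ = 5 → F; lat ⌊59.2968/10⌋ = 5 → F.
Square: lon ⌊1.9705/2⌋ = 0; lat ⌊9.2968/1⌋ = 9.
Subsquare: lon ⌊1.9705/0.0833333⌋ = 23 → x; lat ⌊0.2968/0.0416667⌋ = 7 → h.

FF09xh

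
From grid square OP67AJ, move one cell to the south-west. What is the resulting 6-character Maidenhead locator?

OP57xi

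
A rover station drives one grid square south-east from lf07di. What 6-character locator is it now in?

Longitude subsquare d = 3; +1 → 4 = e.
Latitude subsquare i = 8; −1 → 7 = h.

LF07eh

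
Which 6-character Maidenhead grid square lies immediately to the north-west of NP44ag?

NP34xh

Longitude subsquare a = 0; −1 → -1, wraps to 23 = x, carry into square.
Longitude square 4; −1 → 3.
Latitude subsquare g = 6; +1 → 7 = h.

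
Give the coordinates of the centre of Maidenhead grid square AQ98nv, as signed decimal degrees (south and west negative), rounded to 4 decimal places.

Field A=0, Q=16: +0·20° lon, +16·10° lat → SW at lon -180°, lat 70°.
Square 9, 8: +9·2° lon, +8·1° lat → SW at lon -162°, lat 78°.
Subsquare n=13, v=21: +13·0.0833333° lon, +21·0.0416667° lat → SW at lon -160.917°, lat 78.875°.
Cell spans 0.0833333° lon × 0.0416667° lat. Centre is SW corner plus half of each.
latitude 78.8958, longitude -160.8750.

78.8958, -160.8750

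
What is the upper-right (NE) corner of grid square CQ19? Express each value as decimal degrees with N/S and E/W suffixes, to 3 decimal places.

80.000° N, 136.000° W

Field C=2, Q=16: +2·20° lon, +16·10° lat → SW at lon -140°, lat 70°.
Square 1, 9: +1·2° lon, +9·1° lat → SW at lon -138°, lat 79°.
Cell spans 2° lon × 1° lat. NE corner is SW corner plus one full cell.
latitude 80.000° N, longitude 136.000° W.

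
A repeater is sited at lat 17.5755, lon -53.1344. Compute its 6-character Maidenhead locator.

Add 180° to longitude and 90° to latitude: 126.8656, 107.5755.
Field (20°×10°, letters A–R): 126.8656/20 → 6 → G, 107.5755/10 → 10 → K; chars GK.
Square (2°×1°, digits 0–9): 6.8656/2 → 3, 7.5755/1 → 7; chars 37.
Subsquare (5′×2.5′, letters a–x): 0.8656/0.0833333 → 10 → k, 0.5755/0.0416667 → 13 → n; chars kn.

GK37kn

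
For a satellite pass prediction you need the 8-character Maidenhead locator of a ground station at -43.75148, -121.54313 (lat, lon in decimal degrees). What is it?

CE96ff49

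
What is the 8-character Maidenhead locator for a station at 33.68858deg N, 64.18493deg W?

Add 180° to longitude and 90° to latitude: 115.81507, 123.68858.
Field (20°×10°, letters A–R): lon ⌊115.81507/20⌋ = 5 → F; lat ⌊123.68858/10⌋ = 12 → M.
Square (2°×1°, digits 0–9): lon ⌊15.81507/2⌋ = 7; lat ⌊3.68858/1⌋ = 3.
Subsquare (5′×2.5′, letters a–x): lon ⌊1.81507/0.0833333⌋ = 21 → v; lat ⌊0.68858/0.0416667⌋ = 16 → q.
Extended square (30″×15″, digits 0–9): lon ⌊0.06507/0.00833333⌋ = 7; lat ⌊0.02191/0.00416667⌋ = 5.

FM73vq75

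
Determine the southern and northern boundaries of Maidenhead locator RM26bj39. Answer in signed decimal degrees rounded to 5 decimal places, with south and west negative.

Field R=17, M=12: +17·20° lon, +12·10° lat → SW at lon 160°, lat 30°.
Square 2, 6: +2·2° lon, +6·1° lat → SW at lon 164°, lat 36°.
Subsquare b=1, j=9: +1·0.0833333° lon, +9·0.0416667° lat → SW at lon 164.083°, lat 36.375°.
Extended square 3, 9: +3·0.00833333° lon, +9·0.00416667° lat → SW at lon 164.108°, lat 36.4125°.
Cell spans 0.00833333° lon × 0.00416667° lat.
south 36.41250, north 36.41667.

36.41250, 36.41667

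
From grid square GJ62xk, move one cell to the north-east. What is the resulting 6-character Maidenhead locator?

Longitude subsquare x = 23; +1 → 24, wraps to 0 = a, carry into square.
Longitude square 6; +1 → 7.
Latitude subsquare k = 10; +1 → 11 = l.

GJ72al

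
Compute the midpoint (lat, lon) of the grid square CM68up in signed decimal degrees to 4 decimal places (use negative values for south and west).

38.6458, -126.2917

Field C=2, M=12: +2·20° lon, +12·10° lat → SW at lon -140°, lat 30°.
Square 6, 8: +6·2° lon, +8·1° lat → SW at lon -128°, lat 38°.
Subsquare u=20, p=15: +20·0.0833333° lon, +15·0.0416667° lat → SW at lon -126.333°, lat 38.625°.
Cell spans 0.0833333° lon × 0.0416667° lat. Centre is SW corner plus half of each.
latitude 38.6458, longitude -126.2917.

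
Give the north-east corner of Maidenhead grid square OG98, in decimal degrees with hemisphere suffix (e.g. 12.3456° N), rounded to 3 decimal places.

21.000° S, 120.000° E

Field O=14, G=6: +14·20° lon, +6·10° lat → SW at lon 100°, lat -30°.
Square 9, 8: +9·2° lon, +8·1° lat → SW at lon 118°, lat -22°.
Cell spans 2° lon × 1° lat. NE corner is SW corner plus one full cell.
latitude 21.000° S, longitude 120.000° E.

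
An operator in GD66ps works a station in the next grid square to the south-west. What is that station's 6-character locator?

Longitude subsquare p = 15; −1 → 14 = o.
Latitude subsquare s = 18; −1 → 17 = r.

GD66or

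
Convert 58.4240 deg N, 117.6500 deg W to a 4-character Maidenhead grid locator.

DO18

Add 180° to longitude and 90° to latitude: 62.35, 148.42.
Field (20°×10°, letters A–R): lon ⌊62.35/20⌋ = 3 → D; lat ⌊148.42/10⌋ = 14 → O.
Square (2°×1°, digits 0–9): lon ⌊2.35/2⌋ = 1; lat ⌊8.42/1⌋ = 8.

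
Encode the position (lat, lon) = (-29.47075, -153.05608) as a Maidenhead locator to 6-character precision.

BG30lm

Offset from 180°W / 90°S: lon 26.9439°, lat 60.5293°.
Field: lon ⌊26.9439/20⌋ = 1 → B; lat ⌊60.5293/10⌋ = 6 → G.
Square: lon ⌊6.9439/2⌋ = 3; lat ⌊0.5293/1⌋ = 0.
Subsquare: lon ⌊0.9439/0.0833333⌋ = 11 → l; lat ⌊0.5293/0.0416667⌋ = 12 → m.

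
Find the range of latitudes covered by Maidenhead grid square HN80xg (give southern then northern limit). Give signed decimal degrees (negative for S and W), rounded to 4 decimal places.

Field H=7, N=13: +7·20° lon, +13·10° lat → SW at lon -40°, lat 40°.
Square 8, 0: +8·2° lon, +0·1° lat → SW at lon -24°, lat 40°.
Subsquare x=23, g=6: +23·0.0833333° lon, +6·0.0416667° lat → SW at lon -22.0833°, lat 40.25°.
Cell spans 0.0833333° lon × 0.0416667° lat.
south 40.2500, north 40.2917.

40.2500, 40.2917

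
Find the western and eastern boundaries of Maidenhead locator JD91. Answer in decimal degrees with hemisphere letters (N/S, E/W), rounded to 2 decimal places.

18.00° E, 20.00° E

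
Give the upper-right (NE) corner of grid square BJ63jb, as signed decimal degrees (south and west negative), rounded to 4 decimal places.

3.0833, -147.1667

Field B=1, J=9: +1·20° lon, +9·10° lat → SW at lon -160°, lat 0°.
Square 6, 3: +6·2° lon, +3·1° lat → SW at lon -148°, lat 3°.
Subsquare j=9, b=1: +9·0.0833333° lon, +1·0.0416667° lat → SW at lon -147.25°, lat 3.04167°.
Cell spans 0.0833333° lon × 0.0416667° lat. NE corner is SW corner plus one full cell.
latitude 3.0833, longitude -147.1667.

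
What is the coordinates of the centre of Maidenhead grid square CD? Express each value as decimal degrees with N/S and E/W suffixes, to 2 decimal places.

55.00° S, 130.00° W

Field C=2, D=3: +2·20° lon, +3·10° lat → SW at lon -140°, lat -60°.
Cell spans 20° lon × 10° lat. Centre is SW corner plus half of each.
latitude 55.00° S, longitude 130.00° W.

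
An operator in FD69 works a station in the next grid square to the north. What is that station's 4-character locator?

FE60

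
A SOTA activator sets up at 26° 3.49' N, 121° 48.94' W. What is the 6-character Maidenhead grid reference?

CL96cb

Add 180° to longitude and 90° to latitude: 58.1843, 116.0582.
Field: 58.1843/20 → 2 → C, 116.0582/10 → 11 → L; chars CL.
Square: 18.1843/2 → 9, 6.0582/1 → 6; chars 96.
Subsquare: 0.1843/0.0833333 → 2 → c, 0.0582/0.0416667 → 1 → b; chars cb.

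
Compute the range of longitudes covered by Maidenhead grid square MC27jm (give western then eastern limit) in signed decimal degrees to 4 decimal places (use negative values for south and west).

Field M=12, C=2: +12·20° lon, +2·10° lat → SW at lon 60°, lat -70°.
Square 2, 7: +2·2° lon, +7·1° lat → SW at lon 64°, lat -63°.
Subsquare j=9, m=12: +9·0.0833333° lon, +12·0.0416667° lat → SW at lon 64.75°, lat -62.5°.
Cell spans 0.0833333° lon × 0.0416667° lat.
west 64.7500, east 64.8333.

64.7500, 64.8333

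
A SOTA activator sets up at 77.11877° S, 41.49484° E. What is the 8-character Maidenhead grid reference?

LB02rv91

Add 180° to longitude and 90° to latitude: 221.49484, 12.88123.
Field (20°×10°, letters A–R): lon ⌊221.49484/20⌋ = 11 → L; lat ⌊12.88123/10⌋ = 1 → B.
Square (2°×1°, digits 0–9): lon ⌊1.49484/2⌋ = 0; lat ⌊2.88123/1⌋ = 2.
Subsquare (5′×2.5′, letters a–x): lon ⌊1.49484/0.0833333⌋ = 17 → r; lat ⌊0.88123/0.0416667⌋ = 21 → v.
Extended square (30″×15″, digits 0–9): lon ⌊0.07817/0.00833333⌋ = 9; lat ⌊0.00623/0.00416667⌋ = 1.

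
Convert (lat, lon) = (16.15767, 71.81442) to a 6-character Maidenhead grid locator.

MK56vd

Offset from 180°W / 90°S: lon 251.8144°, lat 106.1577°.
Field: 251.8144/20 → 12 → M, 106.1577/10 → 10 → K; chars MK.
Square: 11.8144/2 → 5, 6.1577/1 → 6; chars 56.
Subsquare: 1.8144/0.0833333 → 21 → v, 0.1577/0.0416667 → 3 → d; chars vd.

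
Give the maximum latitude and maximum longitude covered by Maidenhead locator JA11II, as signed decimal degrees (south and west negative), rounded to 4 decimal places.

-88.6250, 2.7500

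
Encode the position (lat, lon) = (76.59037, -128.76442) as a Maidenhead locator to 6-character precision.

CQ56oo

Add 180° to longitude and 90° to latitude: 51.2356, 166.5904.
Field: lon ⌊51.2356/20⌋ = 2 → C; lat ⌊166.5904/10⌋ = 16 → Q.
Square: lon ⌊11.2356/2⌋ = 5; lat ⌊6.5904/1⌋ = 6.
Subsquare: lon ⌊1.2356/0.0833333⌋ = 14 → o; lat ⌊0.5904/0.0416667⌋ = 14 → o.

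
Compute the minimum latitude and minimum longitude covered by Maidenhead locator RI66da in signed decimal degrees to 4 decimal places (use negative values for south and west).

Field R=17, I=8: +17·20° lon, +8·10° lat → SW at lon 160°, lat -10°.
Square 6, 6: +6·2° lon, +6·1° lat → SW at lon 172°, lat -4°.
Subsquare d=3, a=0: +3·0.0833333° lon, +0·0.0416667° lat → SW at lon 172.25°, lat -4°.
latitude -4.0000, longitude 172.2500.

-4.0000, 172.2500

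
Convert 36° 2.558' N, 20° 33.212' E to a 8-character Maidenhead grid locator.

KM06gb60

Shift to the Maidenhead origin (180°W, 90°S): lon 200.55353, lat 126.04263.
Field: lon ⌊200.55353/20⌋ = 10 → K; lat ⌊126.04263/10⌋ = 12 → M.
Square: lon ⌊0.55353/2⌋ = 0; lat ⌊6.04263/1⌋ = 6.
Subsquare: lon ⌊0.55353/0.0833333⌋ = 6 → g; lat ⌊0.04263/0.0416667⌋ = 1 → b.
Extended square: lon ⌊0.05353/0.00833333⌋ = 6; lat ⌊0.00097/0.00416667⌋ = 0.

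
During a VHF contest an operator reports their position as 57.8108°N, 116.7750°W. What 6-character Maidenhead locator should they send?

Shift to the Maidenhead origin (180°W, 90°S): lon 63.2250, lat 147.8108.
Field: lon ⌊63.2250/20⌋ = 3 → D; lat ⌊147.8108/10⌋ = 14 → O.
Square: lon ⌊3.2250/2⌋ = 1; lat ⌊7.8108/1⌋ = 7.
Subsquare: lon ⌊1.2250/0.0833333⌋ = 14 → o; lat ⌊0.8108/0.0416667⌋ = 19 → t.

DO17ot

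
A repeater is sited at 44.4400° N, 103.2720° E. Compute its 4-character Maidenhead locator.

ON14

Add 180° to longitude and 90° to latitude: 283.27, 134.44.
Field: lon ⌊283.27/20⌋ = 14 → O; lat ⌊134.44/10⌋ = 13 → N.
Square: lon ⌊3.27/2⌋ = 1; lat ⌊4.44/1⌋ = 4.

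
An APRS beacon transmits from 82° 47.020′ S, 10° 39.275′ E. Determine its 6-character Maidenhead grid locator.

JA57hf

Shift to the Maidenhead origin (180°W, 90°S): lon 190.6546, lat 7.2163.
Field: lon ⌊190.6546/20⌋ = 9 → J; lat ⌊7.2163/10⌋ = 0 → A.
Square: lon ⌊10.6546/2⌋ = 5; lat ⌊7.2163/1⌋ = 7.
Subsquare: lon ⌊0.6546/0.0833333⌋ = 7 → h; lat ⌊0.2163/0.0416667⌋ = 5 → f.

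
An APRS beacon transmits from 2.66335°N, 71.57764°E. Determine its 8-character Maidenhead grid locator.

Add 180° to longitude and 90° to latitude: 251.57764, 92.66335.
Field: lon ⌊251.57764/20⌋ = 12 → M; lat ⌊92.66335/10⌋ = 9 → J.
Square: lon ⌊11.57764/2⌋ = 5; lat ⌊2.66335/1⌋ = 2.
Subsquare: lon ⌊1.57764/0.0833333⌋ = 18 → s; lat ⌊0.66335/0.0416667⌋ = 15 → p.
Extended square: lon ⌊0.07764/0.00833333⌋ = 9; lat ⌊0.03835/0.00416667⌋ = 9.

MJ52sp99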